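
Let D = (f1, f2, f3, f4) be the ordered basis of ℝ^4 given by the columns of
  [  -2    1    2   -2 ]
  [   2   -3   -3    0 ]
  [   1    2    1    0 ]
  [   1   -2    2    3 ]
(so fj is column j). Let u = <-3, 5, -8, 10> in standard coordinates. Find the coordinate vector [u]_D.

<-2, -3, 0, 2>

Write u = c_1 f1 + ... + c_4 f4 and solve for the c_i.
Solving this 4x4 system gives c = (-2, -3, 0, 2).
Check: -2f1 - 3f2 + 0·f3 + 2f4 = <-3, 5, -8, 10>.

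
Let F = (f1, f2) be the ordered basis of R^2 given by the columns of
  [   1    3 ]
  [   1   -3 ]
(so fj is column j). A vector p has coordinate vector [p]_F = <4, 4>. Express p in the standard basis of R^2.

<16, -8>

By definition p = 4f1 + 4f2.
Summing componentwise gives <16, -8>.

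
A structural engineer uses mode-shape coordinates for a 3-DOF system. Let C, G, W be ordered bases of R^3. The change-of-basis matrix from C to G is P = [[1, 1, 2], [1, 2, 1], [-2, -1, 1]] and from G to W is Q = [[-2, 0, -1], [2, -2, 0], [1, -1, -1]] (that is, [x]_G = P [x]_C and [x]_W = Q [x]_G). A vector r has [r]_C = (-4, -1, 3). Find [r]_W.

(-14, 8, -8)

Apply P to get G-coordinates (1, -3, 12), then Q to get W-coordinates.
The result is [r]_W = (-14, 8, -8).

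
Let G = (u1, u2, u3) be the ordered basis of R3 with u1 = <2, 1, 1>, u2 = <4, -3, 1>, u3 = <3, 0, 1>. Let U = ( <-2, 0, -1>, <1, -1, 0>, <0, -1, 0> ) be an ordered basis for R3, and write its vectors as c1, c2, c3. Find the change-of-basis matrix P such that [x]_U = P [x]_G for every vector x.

Column j of P is [uj]_U, since P maps G-coordinates to U-coordinates.
Expressing u1 in U: u1 = -c1 + 0·c2 - c3, so column 1 of P is <-1, 0, -1>.
Doing the same for each uj gives P = [[-1, -1, -1], [0, 2, 1], [-1, 1, -1]].

[[-1, -1, -1], [0, 2, 1], [-1, 1, -1]]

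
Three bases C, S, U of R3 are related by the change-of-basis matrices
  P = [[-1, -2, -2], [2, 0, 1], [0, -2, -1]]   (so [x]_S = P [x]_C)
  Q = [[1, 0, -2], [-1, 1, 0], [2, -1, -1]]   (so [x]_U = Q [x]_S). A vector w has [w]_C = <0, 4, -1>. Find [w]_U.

First [w]_S = P [w]_C = <-6, -1, -7>.
Then [w]_U = Q [w]_S = <8, 5, -4>.

<8, 5, -4>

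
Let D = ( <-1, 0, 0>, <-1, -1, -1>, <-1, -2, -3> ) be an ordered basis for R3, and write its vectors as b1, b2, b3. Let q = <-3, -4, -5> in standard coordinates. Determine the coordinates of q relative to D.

<0, 2, 1>

Write q = c_1 b1 + ... + c_3 b3 and solve for the c_i.
Row-reducing the augmented matrix [M | q] gives c = (0, 2, 1).
Check: 0·b1 + 2b2 + b3 = <-3, -4, -5>.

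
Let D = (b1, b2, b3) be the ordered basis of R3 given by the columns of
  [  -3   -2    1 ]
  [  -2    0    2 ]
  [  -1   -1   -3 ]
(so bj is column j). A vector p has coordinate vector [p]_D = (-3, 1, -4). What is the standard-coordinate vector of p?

(3, -2, 14)

p = M [p]_D, where M has columns b1, ..., b3.
Carrying out the matrix-vector product, p = (3, -2, 14).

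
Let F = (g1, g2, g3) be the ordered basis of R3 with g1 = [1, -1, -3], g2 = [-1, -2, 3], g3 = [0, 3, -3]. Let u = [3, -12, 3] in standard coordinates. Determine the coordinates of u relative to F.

[2, -1, -4]

Write u = c_1 g1 + ... + c_3 g3 and solve for the c_i.
Gaussian elimination on [M | u] yields c = (2, -1, -4).
Check: 2g1 - g2 - 4g3 = [3, -12, 3].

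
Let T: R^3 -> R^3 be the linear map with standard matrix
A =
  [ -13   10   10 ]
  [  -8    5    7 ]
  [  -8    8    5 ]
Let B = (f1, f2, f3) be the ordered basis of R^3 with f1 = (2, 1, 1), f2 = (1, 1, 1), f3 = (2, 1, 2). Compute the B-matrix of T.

[[-3, 2, 2], [-2, 1, 2], [1, 1, -1]]

The j-th column of [T]_B is [T(fj)]_B.
T(f1) = A f1 = (-6, -4, -3) = -3f1 - 2f2 + f3, so column 1 is (-3, -2, 1).
Repeating for f2, f3 and assembling the columns gives [[-3, 2, 2], [-2, 1, 2], [1, 1, -1]].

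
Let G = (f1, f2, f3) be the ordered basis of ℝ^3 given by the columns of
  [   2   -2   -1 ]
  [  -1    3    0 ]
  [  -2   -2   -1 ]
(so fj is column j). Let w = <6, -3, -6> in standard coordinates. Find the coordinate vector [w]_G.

<3, 0, 0>

We seek scalars with c_1 f1 + ... + c_3 f3 = w; equivalently solve M c = w where the columns of M are f1, ..., f3.
Gaussian elimination on [M | w] yields c = (3, 0, 0).
Check: 3f1 + 0·f2 + 0·f3 = <6, -3, -6>.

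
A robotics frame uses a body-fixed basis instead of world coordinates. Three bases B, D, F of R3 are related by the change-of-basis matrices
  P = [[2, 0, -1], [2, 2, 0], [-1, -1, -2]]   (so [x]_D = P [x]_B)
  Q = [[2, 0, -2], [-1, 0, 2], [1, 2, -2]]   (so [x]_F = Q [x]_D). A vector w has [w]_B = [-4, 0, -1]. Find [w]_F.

[-26, 19, -35]

Apply P to get D-coordinates [-7, -8, 6], then Q to get F-coordinates.
The result is [w]_F = [-26, 19, -35].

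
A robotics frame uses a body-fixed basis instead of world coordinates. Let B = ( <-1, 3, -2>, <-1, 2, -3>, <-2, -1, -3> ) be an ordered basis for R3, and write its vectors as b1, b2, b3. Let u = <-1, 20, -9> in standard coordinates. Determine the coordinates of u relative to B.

[u]_B is the unique c with M c = u, where M has columns b1, ..., b3.
Gaussian elimination on [M | u] yields c = (3, 4, -3).
Check: 3b1 + 4b2 - 3b3 = <-1, 20, -9>.

<3, 4, -3>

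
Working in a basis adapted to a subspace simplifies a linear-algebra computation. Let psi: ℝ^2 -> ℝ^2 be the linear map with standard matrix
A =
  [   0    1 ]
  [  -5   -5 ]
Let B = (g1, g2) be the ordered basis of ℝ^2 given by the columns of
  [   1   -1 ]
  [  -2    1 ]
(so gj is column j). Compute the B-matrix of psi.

[[-3, -1], [-1, -2]]

With P the matrix whose columns are g1, g2, [psi]_B = P^(-1) A P.
Column by column: psi(g1) = A g1 = [-2, 5]; its B-coordinates [-3, -1] give column 1.
Continuing for each basis vector yields [psi]_B = [[-3, -1], [-1, -2]].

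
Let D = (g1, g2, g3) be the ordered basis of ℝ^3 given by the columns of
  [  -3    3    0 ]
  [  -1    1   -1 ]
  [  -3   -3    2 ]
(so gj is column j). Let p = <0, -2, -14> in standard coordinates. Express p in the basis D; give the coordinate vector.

Write p = c_1 g1 + ... + c_3 g3 and solve for the c_i.
Row-reducing the augmented matrix [M | p] gives c = (3, 3, 2).
Check: 3g1 + 3g2 + 2g3 = <0, -2, -14>.

<3, 3, 2>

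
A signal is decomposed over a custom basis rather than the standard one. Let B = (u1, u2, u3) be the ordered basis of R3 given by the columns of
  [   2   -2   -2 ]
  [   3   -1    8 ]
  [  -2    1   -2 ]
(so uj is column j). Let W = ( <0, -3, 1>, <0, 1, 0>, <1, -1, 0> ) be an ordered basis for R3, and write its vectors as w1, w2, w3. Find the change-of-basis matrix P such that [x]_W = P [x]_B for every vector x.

Let M have columns uj and N have columns wj. Then for every x, N [x]_W = x = M [x]_B, so P = N^(-1) M.
Since det N = -1, N^(-1) has integer entries; multiplying gives P = [[-2, 1, -2], [-1, 0, 0], [2, -2, -2]].

[[-2, 1, -2], [-1, 0, 0], [2, -2, -2]]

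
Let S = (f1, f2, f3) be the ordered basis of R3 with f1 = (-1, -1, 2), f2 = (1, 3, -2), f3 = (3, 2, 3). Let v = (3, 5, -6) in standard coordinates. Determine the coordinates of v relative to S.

(-2, 1, 0)

[v]_S is the unique c with M c = v, where M has columns f1, ..., f3.
Gaussian elimination on [M | v] yields c = (-2, 1, 0).
Check: -2f1 + f2 + 0·f3 = (3, 5, -6).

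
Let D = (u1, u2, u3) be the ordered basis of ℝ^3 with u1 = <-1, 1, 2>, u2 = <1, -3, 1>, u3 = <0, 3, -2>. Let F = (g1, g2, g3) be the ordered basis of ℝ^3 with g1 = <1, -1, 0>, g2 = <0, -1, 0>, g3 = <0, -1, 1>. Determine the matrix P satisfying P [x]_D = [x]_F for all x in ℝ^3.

Column j of P is [uj]_F, since P maps D-coordinates to F-coordinates.
Expressing u1 in F: u1 = -g1 - 2g2 + 2g3, so column 1 of P is <-1, -2, 2>.
Doing the same for each uj gives P = [[-1, 1, 0], [-2, 1, -1], [2, 1, -2]].

[[-1, 1, 0], [-2, 1, -1], [2, 1, -2]]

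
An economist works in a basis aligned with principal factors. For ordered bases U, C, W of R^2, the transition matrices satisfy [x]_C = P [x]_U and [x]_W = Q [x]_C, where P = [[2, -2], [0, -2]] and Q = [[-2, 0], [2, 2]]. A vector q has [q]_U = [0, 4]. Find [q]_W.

First [q]_C = P [q]_U = [-8, -8].
Then [q]_W = Q [q]_C = [16, -32].

[16, -32]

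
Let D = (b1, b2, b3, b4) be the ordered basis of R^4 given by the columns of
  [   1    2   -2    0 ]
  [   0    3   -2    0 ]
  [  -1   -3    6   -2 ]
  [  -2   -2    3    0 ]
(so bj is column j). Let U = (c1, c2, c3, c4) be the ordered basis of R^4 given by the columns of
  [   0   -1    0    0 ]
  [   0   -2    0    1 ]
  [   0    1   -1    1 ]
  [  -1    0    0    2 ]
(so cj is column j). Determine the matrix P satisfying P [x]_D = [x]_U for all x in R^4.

Let M have columns bj and N have columns cj. Then for every x, N [x]_U = x = M [x]_D, so P = N^(-1) M.
Since det N = -1, N^(-1) has integer entries; multiplying gives P = [[-2, 0, 1, 0], [-1, -2, 2, 0], [-2, 0, -2, 2], [-2, -1, 2, 0]].

[[-2, 0, 1, 0], [-1, -2, 2, 0], [-2, 0, -2, 2], [-2, -1, 2, 0]]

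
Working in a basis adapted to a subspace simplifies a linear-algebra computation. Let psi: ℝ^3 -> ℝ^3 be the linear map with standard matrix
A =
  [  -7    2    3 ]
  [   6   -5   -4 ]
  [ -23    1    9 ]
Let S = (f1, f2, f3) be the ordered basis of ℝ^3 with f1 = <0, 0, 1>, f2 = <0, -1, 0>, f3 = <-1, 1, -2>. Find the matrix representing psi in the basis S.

[[3, 3, 0], [1, -3, 0], [-3, 2, -3]]

Let P have columns f1, ..., f3. Then [psi]_S = P^(-1) A P.
Here det P = -1, so P^(-1) is integer; computing A P first and then P^(-1)(A P) gives [[3, 3, 0], [1, -3, 0], [-3, 2, -3]].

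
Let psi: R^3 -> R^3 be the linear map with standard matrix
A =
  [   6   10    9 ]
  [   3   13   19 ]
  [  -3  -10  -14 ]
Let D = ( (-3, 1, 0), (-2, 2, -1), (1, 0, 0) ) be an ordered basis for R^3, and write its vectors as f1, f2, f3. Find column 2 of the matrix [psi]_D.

Compute psi(f2) = A f2 = (-1, 1, 0) in standard coordinates.
Then write this in D-coordinates: solve for y in y_1 f1 + ... + y_3 f3 = (-1, 1, 0).
This gives y = (1, 0, 2), which is column 2 of [psi]_D.

(1, 0, 2)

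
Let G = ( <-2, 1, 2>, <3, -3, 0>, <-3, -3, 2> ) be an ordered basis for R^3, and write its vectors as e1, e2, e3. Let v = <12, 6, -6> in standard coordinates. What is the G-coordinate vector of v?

Write v = c_1 e1 + ... + c_3 e3 and solve for the c_i.
Solving this 3x3 system gives c = (0, 1, -3).
Check: 0·e1 + e2 - 3e3 = <12, 6, -6>.

<0, 1, -3>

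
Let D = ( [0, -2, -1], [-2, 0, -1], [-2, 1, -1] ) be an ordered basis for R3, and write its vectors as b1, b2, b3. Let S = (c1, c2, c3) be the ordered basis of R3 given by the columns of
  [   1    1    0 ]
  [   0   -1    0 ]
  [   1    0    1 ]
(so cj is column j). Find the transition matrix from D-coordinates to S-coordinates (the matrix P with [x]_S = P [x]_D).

[[-2, -2, -1], [2, 0, -1], [1, 1, 0]]

Column j of P is [bj]_S, since P maps D-coordinates to S-coordinates.
Expressing b1 in S: b1 = -2c1 + 2c2 + c3, so column 1 of P is [-2, 2, 1].
Doing the same for each bj gives P = [[-2, -2, -1], [2, 0, -1], [1, 1, 0]].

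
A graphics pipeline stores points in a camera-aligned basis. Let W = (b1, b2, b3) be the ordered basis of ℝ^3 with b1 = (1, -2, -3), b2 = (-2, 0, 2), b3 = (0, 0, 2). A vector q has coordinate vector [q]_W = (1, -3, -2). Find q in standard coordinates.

(7, -2, -13)

The coordinates say q = b1 - 3b2 - 2b3; adding the scaled basis vectors gives (7, -2, -13).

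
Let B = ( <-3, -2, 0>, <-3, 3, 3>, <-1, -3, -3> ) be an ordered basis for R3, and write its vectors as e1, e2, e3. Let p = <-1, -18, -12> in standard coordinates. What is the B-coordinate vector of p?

<3, -3, 1>

Write p = c_1 e1 + ... + c_3 e3 and solve for the c_i.
Solving this 3x3 system gives c = (3, -3, 1).
Check: 3e1 - 3e2 + e3 = <-1, -18, -12>.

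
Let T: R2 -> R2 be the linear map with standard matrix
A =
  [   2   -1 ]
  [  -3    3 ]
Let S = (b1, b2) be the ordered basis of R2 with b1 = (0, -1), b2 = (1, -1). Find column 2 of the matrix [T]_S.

Column 2 of [T]_S is the S-coordinate vector of T(b2).
In standard coordinates T(b2) = A b2 = (3, -6).
Converting to S: (3, -6) = 3b1 + 3b2, so the coordinate vector is (3, 3).

(3, 3)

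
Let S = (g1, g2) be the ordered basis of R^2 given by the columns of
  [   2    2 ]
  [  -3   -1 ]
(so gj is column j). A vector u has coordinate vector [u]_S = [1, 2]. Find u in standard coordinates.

[6, -5]

u = M [u]_S, where M has columns g1, g2.
Carrying out the matrix-vector product, u = [6, -5].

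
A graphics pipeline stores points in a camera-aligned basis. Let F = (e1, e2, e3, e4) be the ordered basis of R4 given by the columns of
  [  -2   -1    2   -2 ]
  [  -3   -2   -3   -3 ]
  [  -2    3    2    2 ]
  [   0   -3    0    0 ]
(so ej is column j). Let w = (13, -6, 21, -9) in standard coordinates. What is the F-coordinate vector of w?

[w]_F is the unique c with M c = w, where M has columns e1, ..., e4.
Row-reducing the augmented matrix [M | w] gives c = (-3, 3, 4, -1).
Check: -3e1 + 3e2 + 4e3 - e4 = (13, -6, 21, -9).

(-3, 3, 4, -1)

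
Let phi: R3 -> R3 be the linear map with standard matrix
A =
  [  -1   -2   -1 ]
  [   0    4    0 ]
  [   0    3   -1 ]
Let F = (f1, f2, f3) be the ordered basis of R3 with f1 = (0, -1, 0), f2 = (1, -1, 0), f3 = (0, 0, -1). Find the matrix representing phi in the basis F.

[[2, 3, -1], [2, 1, 1], [3, 3, -1]]

Let P have columns f1, ..., f3. Then [phi]_F = P^(-1) A P.
Here det P = -1, so P^(-1) is integer; computing A P first and then P^(-1)(A P) gives [[2, 3, -1], [2, 1, 1], [3, 3, -1]].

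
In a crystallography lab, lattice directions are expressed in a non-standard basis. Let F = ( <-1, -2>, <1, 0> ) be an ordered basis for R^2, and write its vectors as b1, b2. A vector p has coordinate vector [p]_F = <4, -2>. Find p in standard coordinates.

<-6, -8>

p = M [p]_F, where M has columns b1, b2.
Carrying out the matrix-vector product, p = <-6, -8>.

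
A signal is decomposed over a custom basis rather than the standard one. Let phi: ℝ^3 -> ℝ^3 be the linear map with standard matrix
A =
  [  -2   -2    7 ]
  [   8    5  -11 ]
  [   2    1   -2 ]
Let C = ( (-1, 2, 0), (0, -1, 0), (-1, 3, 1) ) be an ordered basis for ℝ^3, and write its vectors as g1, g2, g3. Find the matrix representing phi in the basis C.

[[2, -1, -2], [2, 0, -3], [0, -1, -1]]

Let P have columns g1, ..., g3. Then [phi]_C = P^(-1) A P.
Here det P = 1, so P^(-1) is integer; computing A P first and then P^(-1)(A P) gives [[2, -1, -2], [2, 0, -3], [0, -1, -1]].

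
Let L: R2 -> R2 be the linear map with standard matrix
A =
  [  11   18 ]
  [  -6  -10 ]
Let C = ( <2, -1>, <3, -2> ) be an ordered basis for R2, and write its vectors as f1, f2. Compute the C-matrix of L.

[[2, 0], [0, -1]]

The j-th column of [L]_C is [L(fj)]_C.
L(f1) = A f1 = <4, -2> = 2f1 + 0·f2, so column 1 is <2, 0>.
Repeating for f2 and assembling the columns gives [[2, 0], [0, -1]].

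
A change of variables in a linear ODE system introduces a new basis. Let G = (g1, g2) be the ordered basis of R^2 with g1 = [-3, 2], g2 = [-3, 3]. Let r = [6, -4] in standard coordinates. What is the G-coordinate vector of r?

We seek scalars with c_1 g1 + c_2 g2 = r; equivalently solve M c = r where the columns of M are g1, g2.
System: -3c_1 - 3c_2 = 6, 2c_1 + 3c_2 = -4; solving gives c_1 = -2, c_2 = 0.
Check: -2g1 + 0·g2 = [6, -4].

[-2, 0]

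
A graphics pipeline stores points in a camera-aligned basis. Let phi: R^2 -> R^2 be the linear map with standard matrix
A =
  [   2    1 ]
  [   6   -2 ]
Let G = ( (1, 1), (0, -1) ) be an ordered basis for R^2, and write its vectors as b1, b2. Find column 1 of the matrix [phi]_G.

Column 1 of [phi]_G is the G-coordinate vector of phi(b1).
In standard coordinates phi(b1) = A b1 = (3, 4).
Converting to G: (3, 4) = 3b1 - b2, so the coordinate vector is (3, -1).

(3, -1)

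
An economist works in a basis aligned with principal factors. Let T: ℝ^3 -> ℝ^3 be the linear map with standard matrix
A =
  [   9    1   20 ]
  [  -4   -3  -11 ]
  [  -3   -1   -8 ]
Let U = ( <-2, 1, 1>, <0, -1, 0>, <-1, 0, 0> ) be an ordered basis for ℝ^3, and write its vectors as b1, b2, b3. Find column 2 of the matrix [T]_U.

<1, -2, -1>

Compute T(b2) = A b2 = <-1, 3, 1> in standard coordinates.
Then write this in U-coordinates: solve for y in y_1 b1 + ... + y_3 b3 = <-1, 3, 1>.
This gives y = <1, -2, -1>, which is column 2 of [T]_U.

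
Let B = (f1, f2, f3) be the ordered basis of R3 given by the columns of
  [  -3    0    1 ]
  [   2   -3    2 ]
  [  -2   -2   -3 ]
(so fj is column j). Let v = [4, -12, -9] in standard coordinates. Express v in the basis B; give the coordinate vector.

Write v = c_1 f1 + ... + c_3 f3 and solve for the c_i.
Row-reducing the augmented matrix [M | v] gives c = (-1, 4, 1).
Check: -f1 + 4f2 + f3 = [4, -12, -9].

[-1, 4, 1]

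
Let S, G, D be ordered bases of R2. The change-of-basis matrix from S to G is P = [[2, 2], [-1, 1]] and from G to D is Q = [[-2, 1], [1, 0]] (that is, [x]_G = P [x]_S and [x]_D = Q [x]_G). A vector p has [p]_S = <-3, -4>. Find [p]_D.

Composing the changes, [p]_D = Q P [p]_S.
Q P = [[-5, -3], [2, 2]]; applying this to <-3, -4> gives <27, -14>.

<27, -14>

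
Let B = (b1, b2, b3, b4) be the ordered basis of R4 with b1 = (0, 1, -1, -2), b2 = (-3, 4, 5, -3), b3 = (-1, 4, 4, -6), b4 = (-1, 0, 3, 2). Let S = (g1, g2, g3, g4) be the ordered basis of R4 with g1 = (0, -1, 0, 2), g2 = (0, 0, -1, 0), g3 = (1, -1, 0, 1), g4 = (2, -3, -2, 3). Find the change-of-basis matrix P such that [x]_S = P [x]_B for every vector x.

Take x = bj: its B-coordinates are the j-th standard unit vector, so P e_j — column j of P — equals [bj]_S.
b1 = -g1 + g2 + 0·g3 + 0·g4, giving column 1 = (-1, 1, 0, 0); repeating for each j gives P = [[-1, 1, -2, 2], [1, -1, -2, -1], [0, 1, 1, 1], [0, -2, -1, -1]].

[[-1, 1, -2, 2], [1, -1, -2, -1], [0, 1, 1, 1], [0, -2, -1, -1]]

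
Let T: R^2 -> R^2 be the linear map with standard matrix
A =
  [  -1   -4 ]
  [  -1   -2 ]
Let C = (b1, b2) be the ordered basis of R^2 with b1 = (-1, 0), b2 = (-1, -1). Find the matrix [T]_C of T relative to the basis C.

Let P have columns b1, b2. Then [T]_C = P^(-1) A P.
Here det P = 1, so P^(-1) is integer; computing A P first and then P^(-1)(A P) gives [[0, -2], [-1, -3]].

[[0, -2], [-1, -3]]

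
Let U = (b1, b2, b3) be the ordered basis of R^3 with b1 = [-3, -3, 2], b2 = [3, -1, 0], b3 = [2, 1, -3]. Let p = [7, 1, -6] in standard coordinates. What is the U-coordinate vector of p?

[0, 1, 2]

We seek scalars with c_1 b1 + ... + c_3 b3 = p; equivalently solve M c = p where the columns of M are b1, ..., b3.
Solving this 3x3 system gives c = (0, 1, 2).
Check: 0·b1 + b2 + 2b3 = [7, 1, -6].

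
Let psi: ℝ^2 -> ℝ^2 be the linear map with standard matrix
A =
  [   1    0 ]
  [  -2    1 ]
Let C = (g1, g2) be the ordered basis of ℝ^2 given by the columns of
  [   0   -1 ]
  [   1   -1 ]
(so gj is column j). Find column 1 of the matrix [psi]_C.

Compute psi(g1) = A g1 = <0, 1> in standard coordinates.
Then write this in C-coordinates: solve for y in y_1 g1 + y_2 g2 = <0, 1>.
This gives y = <1, 0>, which is column 1 of [psi]_C.

<1, 0>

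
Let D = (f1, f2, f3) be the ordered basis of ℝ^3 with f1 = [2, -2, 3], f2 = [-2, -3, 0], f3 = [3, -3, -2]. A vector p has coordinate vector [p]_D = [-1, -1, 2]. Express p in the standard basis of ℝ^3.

By definition p = -f1 - f2 + 2f3.
Summing componentwise gives [6, -1, -7].

[6, -1, -7]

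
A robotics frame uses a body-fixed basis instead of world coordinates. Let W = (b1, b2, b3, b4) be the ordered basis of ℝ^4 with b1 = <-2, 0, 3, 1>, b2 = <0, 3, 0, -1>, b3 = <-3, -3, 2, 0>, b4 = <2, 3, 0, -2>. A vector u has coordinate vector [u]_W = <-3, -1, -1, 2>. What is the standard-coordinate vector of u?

<13, 6, -11, -6>

By definition u = -3b1 - b2 - b3 + 2b4.
Summing componentwise gives <13, 6, -11, -6>.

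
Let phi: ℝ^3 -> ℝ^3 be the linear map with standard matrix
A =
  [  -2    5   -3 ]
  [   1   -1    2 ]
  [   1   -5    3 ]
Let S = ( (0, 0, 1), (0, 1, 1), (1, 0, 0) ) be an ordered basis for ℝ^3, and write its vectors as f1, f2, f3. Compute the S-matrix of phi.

[[1, -3, 0], [2, 1, 1], [-3, 2, -2]]

With P the matrix whose columns are f1, ..., f3, [phi]_S = P^(-1) A P.
Column by column: phi(f1) = A f1 = (-3, 2, 3); its S-coordinates (1, 2, -3) give column 1.
Continuing for each basis vector yields [phi]_S = [[1, -3, 0], [2, 1, 1], [-3, 2, -2]].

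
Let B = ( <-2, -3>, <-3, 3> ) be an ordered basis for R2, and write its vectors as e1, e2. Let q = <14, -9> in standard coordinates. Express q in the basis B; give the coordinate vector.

<-1, -4>

[q]_B is the unique c with M c = q, where M has columns e1, e2.
System: -2c_1 - 3c_2 = 14, -3c_1 + 3c_2 = -9; solving gives c_1 = -1, c_2 = -4.
Check: -e1 - 4e2 = <14, -9>.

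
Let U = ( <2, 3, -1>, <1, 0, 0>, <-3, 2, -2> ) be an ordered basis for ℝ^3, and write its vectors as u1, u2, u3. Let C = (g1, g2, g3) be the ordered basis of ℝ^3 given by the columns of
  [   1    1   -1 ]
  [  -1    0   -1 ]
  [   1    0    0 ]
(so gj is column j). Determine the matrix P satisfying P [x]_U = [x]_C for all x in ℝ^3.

[[-1, 0, -2], [1, 1, -1], [-2, 0, 0]]

Column j of P is [uj]_C, since P maps U-coordinates to C-coordinates.
Expressing u1 in C: u1 = -g1 + g2 - 2g3, so column 1 of P is <-1, 1, -2>.
Doing the same for each uj gives P = [[-1, 0, -2], [1, 1, -1], [-2, 0, 0]].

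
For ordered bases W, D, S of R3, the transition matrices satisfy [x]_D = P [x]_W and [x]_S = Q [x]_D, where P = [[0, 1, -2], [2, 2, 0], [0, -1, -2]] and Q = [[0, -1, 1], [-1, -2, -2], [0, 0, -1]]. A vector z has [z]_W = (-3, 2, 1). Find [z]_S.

Composing the changes, [z]_S = Q P [z]_W.
Q P = [[-2, -3, -2], [-4, -3, 6], [0, 1, 2]]; applying this to (-3, 2, 1) gives (-2, 12, 4).

(-2, 12, 4)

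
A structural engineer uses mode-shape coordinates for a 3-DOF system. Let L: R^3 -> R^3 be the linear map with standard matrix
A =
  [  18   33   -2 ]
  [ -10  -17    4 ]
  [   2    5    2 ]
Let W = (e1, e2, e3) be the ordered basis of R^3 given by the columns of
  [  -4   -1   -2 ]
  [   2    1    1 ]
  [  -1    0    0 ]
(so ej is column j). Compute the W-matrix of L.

Let P have columns e1, ..., e3. Then [L]_W = P^(-1) A P.
Here det P = -1, so P^(-1) is integer; computing A P first and then P^(-1)(A P) gives [[0, -3, -1], [0, 1, 3], [2, -2, 2]].

[[0, -3, -1], [0, 1, 3], [2, -2, 2]]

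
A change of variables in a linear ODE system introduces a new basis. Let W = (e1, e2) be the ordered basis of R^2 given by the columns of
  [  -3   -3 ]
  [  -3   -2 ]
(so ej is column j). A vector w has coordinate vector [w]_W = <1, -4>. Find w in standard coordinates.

<9, 5>

w = M [w]_W, where M has columns e1, e2.
Carrying out the matrix-vector product, w = <9, 5>.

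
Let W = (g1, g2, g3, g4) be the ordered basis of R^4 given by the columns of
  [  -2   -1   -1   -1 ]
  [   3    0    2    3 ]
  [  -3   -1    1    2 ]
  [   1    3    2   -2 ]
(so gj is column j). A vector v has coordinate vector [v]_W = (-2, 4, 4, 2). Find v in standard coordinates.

(-6, 8, 10, 14)

The coordinates say v = -2g1 + 4g2 + 4g3 + 2g4; adding the scaled basis vectors gives (-6, 8, 10, 14).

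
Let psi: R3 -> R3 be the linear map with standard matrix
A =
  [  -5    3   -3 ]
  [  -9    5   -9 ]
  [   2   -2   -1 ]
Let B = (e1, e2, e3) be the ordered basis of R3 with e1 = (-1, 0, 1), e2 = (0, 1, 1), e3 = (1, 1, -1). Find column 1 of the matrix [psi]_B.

(-1, -1, 1)

Compute psi(e1) = A e1 = (2, 0, -3) in standard coordinates.
Then write this in B-coordinates: solve for y in y_1 e1 + ... + y_3 e3 = (2, 0, -3).
This gives y = (-1, -1, 1), which is column 1 of [psi]_B.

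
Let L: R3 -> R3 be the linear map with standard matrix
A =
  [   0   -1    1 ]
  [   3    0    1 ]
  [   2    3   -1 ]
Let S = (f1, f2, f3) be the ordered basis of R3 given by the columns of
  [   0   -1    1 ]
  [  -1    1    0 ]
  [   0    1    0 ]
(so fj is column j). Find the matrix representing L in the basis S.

[[-3, 2, -1], [-3, 0, 2], [-2, 0, 2]]

The j-th column of [L]_S is [L(fj)]_S.
L(f1) = A f1 = (1, 0, -3) = -3f1 - 3f2 - 2f3, so column 1 is (-3, -3, -2).
Repeating for f2, f3 and assembling the columns gives [[-3, 2, -1], [-3, 0, 2], [-2, 0, 2]].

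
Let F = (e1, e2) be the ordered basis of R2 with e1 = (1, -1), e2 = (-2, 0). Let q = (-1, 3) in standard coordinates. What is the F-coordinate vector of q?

We seek scalars with c_1 e1 + c_2 e2 = q; equivalently solve M c = q where the columns of M are e1, e2.
System: c_1 - 2c_2 = -1, -c_1 + 0c_2 = 3; solving gives c_1 = -3, c_2 = -1.
Check: -3e1 - e2 = (-1, 3).

(-3, -1)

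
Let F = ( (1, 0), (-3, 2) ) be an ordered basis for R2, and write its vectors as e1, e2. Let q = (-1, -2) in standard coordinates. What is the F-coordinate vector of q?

Write q = c_1 e1 + c_2 e2 and solve for the c_i.
System: c_1 - 3c_2 = -1, 0c_1 + 2c_2 = -2; solving gives c_1 = -4, c_2 = -1.
Check: -4e1 - e2 = (-1, -2).

(-4, -1)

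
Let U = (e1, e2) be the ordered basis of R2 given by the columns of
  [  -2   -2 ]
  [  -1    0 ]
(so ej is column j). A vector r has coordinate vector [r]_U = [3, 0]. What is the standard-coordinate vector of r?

r = M [r]_U, where M has columns e1, e2.
Carrying out the matrix-vector product, r = [-6, -3].

[-6, -3]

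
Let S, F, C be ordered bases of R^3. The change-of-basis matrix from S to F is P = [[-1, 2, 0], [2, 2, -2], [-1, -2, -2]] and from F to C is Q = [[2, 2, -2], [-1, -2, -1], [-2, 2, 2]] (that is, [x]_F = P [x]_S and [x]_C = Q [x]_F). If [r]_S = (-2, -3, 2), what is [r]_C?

(-44, 28, -12)

First [r]_F = P [r]_S = (-4, -14, 4).
Then [r]_C = Q [r]_F = (-44, 28, -12).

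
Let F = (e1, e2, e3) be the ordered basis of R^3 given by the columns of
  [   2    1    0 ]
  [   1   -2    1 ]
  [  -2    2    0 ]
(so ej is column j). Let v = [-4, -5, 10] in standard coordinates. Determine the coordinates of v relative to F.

[-3, 2, 2]

We seek scalars with c_1 e1 + ... + c_3 e3 = v; equivalently solve M c = v where the columns of M are e1, ..., e3.
Row-reducing the augmented matrix [M | v] gives c = (-3, 2, 2).
Check: -3e1 + 2e2 + 2e3 = [-4, -5, 10].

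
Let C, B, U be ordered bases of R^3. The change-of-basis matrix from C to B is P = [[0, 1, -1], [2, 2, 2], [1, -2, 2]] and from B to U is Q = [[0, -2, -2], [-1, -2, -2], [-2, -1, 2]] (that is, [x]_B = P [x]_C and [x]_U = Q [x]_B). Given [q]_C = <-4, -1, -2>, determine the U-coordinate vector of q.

<40, 39, 0>

First [q]_B = P [q]_C = <1, -14, -6>.
Then [q]_U = Q [q]_B = <40, 39, 0>.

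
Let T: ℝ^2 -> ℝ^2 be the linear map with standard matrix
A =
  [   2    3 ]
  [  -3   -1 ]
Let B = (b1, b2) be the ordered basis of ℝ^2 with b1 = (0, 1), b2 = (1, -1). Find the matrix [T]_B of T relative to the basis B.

The j-th column of [T]_B is [T(bj)]_B.
T(b1) = A b1 = (3, -1) = 2b1 + 3b2, so column 1 is (2, 3).
Repeating for b2 and assembling the columns gives [[2, -3], [3, -1]].

[[2, -3], [3, -1]]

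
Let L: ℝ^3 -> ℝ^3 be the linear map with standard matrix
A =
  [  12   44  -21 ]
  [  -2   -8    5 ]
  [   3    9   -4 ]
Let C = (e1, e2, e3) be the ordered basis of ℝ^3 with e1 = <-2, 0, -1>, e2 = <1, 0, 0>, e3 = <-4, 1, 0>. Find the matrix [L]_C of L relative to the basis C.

With P the matrix whose columns are e1, ..., e3, [L]_C = P^(-1) A P.
Column by column: L(e1) = A e1 = <-3, -1, -2>; its C-coordinates <2, -3, -1> give column 1.
Continuing for each basis vector yields [L]_C = [[2, -3, 3], [-3, -2, 2], [-1, -2, 0]].

[[2, -3, 3], [-3, -2, 2], [-1, -2, 0]]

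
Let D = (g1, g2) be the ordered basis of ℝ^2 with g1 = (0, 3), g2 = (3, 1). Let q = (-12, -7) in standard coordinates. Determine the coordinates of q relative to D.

We seek scalars with c_1 g1 + c_2 g2 = q; equivalently solve M c = q where the columns of M are g1, g2.
System: 0c_1 + 3c_2 = -12, 3c_1 + c_2 = -7; solving gives c_1 = -1, c_2 = -4.
Check: -g1 - 4g2 = (-12, -7).

(-1, -4)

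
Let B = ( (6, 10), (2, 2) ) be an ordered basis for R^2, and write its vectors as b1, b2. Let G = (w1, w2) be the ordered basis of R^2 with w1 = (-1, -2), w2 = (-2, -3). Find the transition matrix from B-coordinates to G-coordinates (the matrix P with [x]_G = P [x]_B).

[[-2, 2], [-2, -2]]

Let M have columns bj and N have columns wj. Then for every x, N [x]_G = x = M [x]_B, so P = N^(-1) M.
Since det N = -1, N^(-1) has integer entries; multiplying gives P = [[-2, 2], [-2, -2]].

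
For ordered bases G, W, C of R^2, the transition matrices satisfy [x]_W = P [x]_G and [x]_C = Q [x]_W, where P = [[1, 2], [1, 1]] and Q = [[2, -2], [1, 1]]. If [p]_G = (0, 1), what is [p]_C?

Apply P to get W-coordinates (2, 1), then Q to get C-coordinates.
The result is [p]_C = (2, 3).

(2, 3)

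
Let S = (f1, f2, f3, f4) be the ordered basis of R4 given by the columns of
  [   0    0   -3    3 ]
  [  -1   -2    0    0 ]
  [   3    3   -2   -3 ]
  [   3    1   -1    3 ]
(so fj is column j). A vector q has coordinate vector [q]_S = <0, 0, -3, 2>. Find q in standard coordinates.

The coordinates say q = 0·f1 + 0·f2 - 3f3 + 2f4; adding the scaled basis vectors gives <15, 0, 0, 9>.

<15, 0, 0, 9>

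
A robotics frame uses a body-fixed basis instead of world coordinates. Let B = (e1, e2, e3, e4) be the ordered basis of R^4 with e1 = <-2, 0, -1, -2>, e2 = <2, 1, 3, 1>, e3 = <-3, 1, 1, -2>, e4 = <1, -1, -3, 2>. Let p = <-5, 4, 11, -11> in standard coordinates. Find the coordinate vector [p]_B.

<3, 1, -1, -4>

Write p = c_1 e1 + ... + c_4 e4 and solve for the c_i.
Gaussian elimination on [M | p] yields c = (3, 1, -1, -4).
Check: 3e1 + e2 - e3 - 4e4 = <-5, 4, 11, -11>.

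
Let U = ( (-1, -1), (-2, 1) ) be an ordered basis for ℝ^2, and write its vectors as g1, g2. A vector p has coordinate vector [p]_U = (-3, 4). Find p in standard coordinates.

(-5, 7)

p = M [p]_U, where M has columns g1, g2.
Carrying out the matrix-vector product, p = (-5, 7).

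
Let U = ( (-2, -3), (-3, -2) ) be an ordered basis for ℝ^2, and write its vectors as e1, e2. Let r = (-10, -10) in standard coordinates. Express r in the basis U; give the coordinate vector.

(2, 2)

We seek scalars with c_1 e1 + c_2 e2 = r; equivalently solve M c = r where the columns of M are e1, e2.
System: -2c_1 - 3c_2 = -10, -3c_1 - 2c_2 = -10; solving gives c_1 = 2, c_2 = 2.
Check: 2e1 + 2e2 = (-10, -10).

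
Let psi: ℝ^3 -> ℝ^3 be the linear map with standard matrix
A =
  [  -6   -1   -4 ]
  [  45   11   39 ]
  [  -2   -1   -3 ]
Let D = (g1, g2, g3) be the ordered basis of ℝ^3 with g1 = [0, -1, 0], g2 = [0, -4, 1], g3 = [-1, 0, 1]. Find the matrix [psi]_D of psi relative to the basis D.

With P the matrix whose columns are g1, ..., g3, [psi]_D = P^(-1) A P.
Column by column: psi(g1) = A g1 = [1, -11, 1]; its D-coordinates [3, 2, -1] give column 1.
Continuing for each basis vector yields [psi]_D = [[3, 1, 2], [2, 1, 1], [-1, 0, -2]].

[[3, 1, 2], [2, 1, 1], [-1, 0, -2]]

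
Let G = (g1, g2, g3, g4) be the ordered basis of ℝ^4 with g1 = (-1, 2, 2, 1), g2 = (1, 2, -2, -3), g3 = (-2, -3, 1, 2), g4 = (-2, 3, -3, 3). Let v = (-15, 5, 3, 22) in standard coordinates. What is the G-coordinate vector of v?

[v]_G is the unique c with M c = v, where M has columns g1, ..., g4.
Solving this 4x4 system gives c = (3, -2, 2, 3).
Check: 3g1 - 2g2 + 2g3 + 3g4 = (-15, 5, 3, 22).

(3, -2, 2, 3)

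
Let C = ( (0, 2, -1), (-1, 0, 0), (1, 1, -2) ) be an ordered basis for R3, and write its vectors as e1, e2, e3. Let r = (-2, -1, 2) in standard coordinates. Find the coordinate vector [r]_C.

We seek scalars with c_1 e1 + ... + c_3 e3 = r; equivalently solve M c = r where the columns of M are e1, ..., e3.
Row-reducing the augmented matrix [M | r] gives c = (0, 1, -1).
Check: 0·e1 + e2 - e3 = (-2, -1, 2).

(0, 1, -1)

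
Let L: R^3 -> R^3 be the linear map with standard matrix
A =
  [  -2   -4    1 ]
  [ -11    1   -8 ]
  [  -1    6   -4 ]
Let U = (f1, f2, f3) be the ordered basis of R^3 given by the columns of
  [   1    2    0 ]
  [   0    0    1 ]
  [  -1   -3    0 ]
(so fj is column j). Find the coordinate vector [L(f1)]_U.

<-3, 0, -3>

Compute L(f1) = A f1 = <-3, -3, 3> in standard coordinates.
Then write this in U-coordinates: solve for y in y_1 f1 + ... + y_3 f3 = <-3, -3, 3>.
This gives y = <-3, 0, -3>, which is column 1 of [L]_U.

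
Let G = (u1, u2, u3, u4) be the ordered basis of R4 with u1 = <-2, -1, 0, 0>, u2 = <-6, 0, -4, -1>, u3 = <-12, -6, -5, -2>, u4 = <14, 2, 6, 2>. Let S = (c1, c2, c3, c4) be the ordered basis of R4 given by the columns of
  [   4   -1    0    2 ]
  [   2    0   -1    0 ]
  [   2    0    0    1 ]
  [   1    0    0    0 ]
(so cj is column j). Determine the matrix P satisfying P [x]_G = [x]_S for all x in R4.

[[0, -1, -2, 2], [2, -2, 2, -2], [1, -2, 2, 2], [0, -2, -1, 2]]

Let M have columns uj and N have columns cj. Then for every x, N [x]_S = x = M [x]_G, so P = N^(-1) M.
Since det N = -1, N^(-1) has integer entries; multiplying gives P = [[0, -1, -2, 2], [2, -2, 2, -2], [1, -2, 2, 2], [0, -2, -1, 2]].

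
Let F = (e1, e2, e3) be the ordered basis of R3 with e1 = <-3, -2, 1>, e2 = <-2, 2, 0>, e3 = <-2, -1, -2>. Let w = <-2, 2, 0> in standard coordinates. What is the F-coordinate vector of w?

We seek scalars with c_1 e1 + ... + c_3 e3 = w; equivalently solve M c = w where the columns of M are e1, ..., e3.
Solving this 3x3 system gives c = (0, 1, 0).
Check: 0·e1 + e2 + 0·e3 = <-2, 2, 0>.

<0, 1, 0>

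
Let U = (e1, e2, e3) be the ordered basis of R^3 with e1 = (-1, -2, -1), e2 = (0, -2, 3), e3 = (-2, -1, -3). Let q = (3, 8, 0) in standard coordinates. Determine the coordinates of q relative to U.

(-3, -1, 0)

Write q = c_1 e1 + ... + c_3 e3 and solve for the c_i.
Row-reducing the augmented matrix [M | q] gives c = (-3, -1, 0).
Check: -3e1 - e2 + 0·e3 = (3, 8, 0).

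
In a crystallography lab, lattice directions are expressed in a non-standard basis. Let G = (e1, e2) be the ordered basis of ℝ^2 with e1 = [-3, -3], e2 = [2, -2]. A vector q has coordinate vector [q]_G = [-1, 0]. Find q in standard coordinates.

By definition q = -e1 + 0·e2.
Summing componentwise gives [3, 3].

[3, 3]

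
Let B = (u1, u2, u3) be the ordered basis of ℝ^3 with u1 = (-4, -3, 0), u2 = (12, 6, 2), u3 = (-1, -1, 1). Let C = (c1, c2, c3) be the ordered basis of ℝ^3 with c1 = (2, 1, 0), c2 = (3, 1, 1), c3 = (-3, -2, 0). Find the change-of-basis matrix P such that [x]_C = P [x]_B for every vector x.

[[1, 0, -2], [0, 2, 1], [2, -2, 0]]

Let M have columns uj and N have columns cj. Then for every x, N [x]_C = x = M [x]_B, so P = N^(-1) M.
Since det N = 1, N^(-1) has integer entries; multiplying gives P = [[1, 0, -2], [0, 2, 1], [2, -2, 0]].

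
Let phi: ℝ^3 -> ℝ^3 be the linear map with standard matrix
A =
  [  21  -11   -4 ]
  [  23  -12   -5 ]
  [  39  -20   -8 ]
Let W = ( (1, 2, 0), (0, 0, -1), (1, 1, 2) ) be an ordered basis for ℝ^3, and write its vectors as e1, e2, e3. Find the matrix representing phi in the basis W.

With P the matrix whose columns are e1, ..., e3, [phi]_W = P^(-1) A P.
Column by column: phi(e1) = A e1 = (-1, -1, -1); its W-coordinates (0, -1, -1) give column 1.
Continuing for each basis vector yields [phi]_W = [[0, 1, -1], [-1, -2, 3], [-1, 3, 3]].

[[0, 1, -1], [-1, -2, 3], [-1, 3, 3]]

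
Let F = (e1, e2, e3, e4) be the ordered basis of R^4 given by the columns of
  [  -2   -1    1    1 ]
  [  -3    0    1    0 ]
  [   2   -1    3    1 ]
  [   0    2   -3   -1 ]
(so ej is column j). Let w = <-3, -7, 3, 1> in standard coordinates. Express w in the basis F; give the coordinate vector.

<2, 0, -1, 2>

We seek scalars with c_1 e1 + ... + c_4 e4 = w; equivalently solve M c = w where the columns of M are e1, ..., e4.
Row-reducing the augmented matrix [M | w] gives c = (2, 0, -1, 2).
Check: 2e1 + 0·e2 - e3 + 2e4 = <-3, -7, 3, 1>.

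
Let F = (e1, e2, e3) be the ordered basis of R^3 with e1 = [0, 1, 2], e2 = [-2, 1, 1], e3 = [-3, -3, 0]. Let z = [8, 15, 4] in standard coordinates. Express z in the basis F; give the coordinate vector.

We seek scalars with c_1 e1 + ... + c_3 e3 = z; equivalently solve M c = z where the columns of M are e1, ..., e3.
Gaussian elimination on [M | z] yields c = (1, 2, -4).
Check: e1 + 2e2 - 4e3 = [8, 15, 4].

[1, 2, -4]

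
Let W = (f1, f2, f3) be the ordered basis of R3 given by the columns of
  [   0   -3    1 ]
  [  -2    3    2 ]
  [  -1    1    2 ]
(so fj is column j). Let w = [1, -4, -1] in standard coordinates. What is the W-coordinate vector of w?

[3, 0, 1]

Write w = c_1 f1 + ... + c_3 f3 and solve for the c_i.
Solving this 3x3 system gives c = (3, 0, 1).
Check: 3f1 + 0·f2 + f3 = [1, -4, -1].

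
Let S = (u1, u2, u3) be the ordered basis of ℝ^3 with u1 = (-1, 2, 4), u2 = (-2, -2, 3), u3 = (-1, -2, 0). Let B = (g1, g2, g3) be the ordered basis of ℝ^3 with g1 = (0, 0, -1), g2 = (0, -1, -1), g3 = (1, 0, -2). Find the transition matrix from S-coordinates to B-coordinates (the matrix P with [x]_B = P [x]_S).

[[0, -1, 0], [-2, 2, 2], [-1, -2, -1]]

Column j of P is [uj]_B, since P maps S-coordinates to B-coordinates.
Expressing u1 in B: u1 = 0·g1 - 2g2 - g3, so column 1 of P is (0, -2, -1).
Doing the same for each uj gives P = [[0, -1, 0], [-2, 2, 2], [-1, -2, -1]].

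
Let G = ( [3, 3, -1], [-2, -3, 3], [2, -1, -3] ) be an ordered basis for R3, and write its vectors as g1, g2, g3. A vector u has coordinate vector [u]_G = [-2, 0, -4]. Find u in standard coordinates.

[-14, -2, 14]

The coordinates say u = -2g1 + 0·g2 - 4g3; adding the scaled basis vectors gives [-14, -2, 14].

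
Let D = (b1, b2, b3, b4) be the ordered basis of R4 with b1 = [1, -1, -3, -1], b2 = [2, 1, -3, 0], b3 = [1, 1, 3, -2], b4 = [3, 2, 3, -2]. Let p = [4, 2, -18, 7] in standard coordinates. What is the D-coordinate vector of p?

[-1, 4, -3, 0]

We seek scalars with c_1 b1 + ... + c_4 b4 = p; equivalently solve M c = p where the columns of M are b1, ..., b4.
Solving this 4x4 system gives c = (-1, 4, -3, 0).
Check: -b1 + 4b2 - 3b3 + 0·b4 = [4, 2, -18, 7].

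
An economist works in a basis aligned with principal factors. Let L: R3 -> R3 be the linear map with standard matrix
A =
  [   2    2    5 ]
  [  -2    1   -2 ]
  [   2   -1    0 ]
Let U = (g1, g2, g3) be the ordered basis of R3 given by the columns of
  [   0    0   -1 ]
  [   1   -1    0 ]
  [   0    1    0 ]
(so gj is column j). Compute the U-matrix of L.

[[0, -2, 0], [-1, 1, -2], [-2, -3, 2]]

With P the matrix whose columns are g1, ..., g3, [L]_U = P^(-1) A P.
Column by column: L(g1) = A g1 = <2, 1, -1>; its U-coordinates <0, -1, -2> give column 1.
Continuing for each basis vector yields [L]_U = [[0, -2, 0], [-1, 1, -2], [-2, -3, 2]].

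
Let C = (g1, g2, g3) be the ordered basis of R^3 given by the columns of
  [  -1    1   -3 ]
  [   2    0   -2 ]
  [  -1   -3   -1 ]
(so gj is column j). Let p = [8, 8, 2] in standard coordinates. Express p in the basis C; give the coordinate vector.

[1, 0, -3]

We seek scalars with c_1 g1 + ... + c_3 g3 = p; equivalently solve M c = p where the columns of M are g1, ..., g3.
Gaussian elimination on [M | p] yields c = (1, 0, -3).
Check: g1 + 0·g2 - 3g3 = [8, 8, 2].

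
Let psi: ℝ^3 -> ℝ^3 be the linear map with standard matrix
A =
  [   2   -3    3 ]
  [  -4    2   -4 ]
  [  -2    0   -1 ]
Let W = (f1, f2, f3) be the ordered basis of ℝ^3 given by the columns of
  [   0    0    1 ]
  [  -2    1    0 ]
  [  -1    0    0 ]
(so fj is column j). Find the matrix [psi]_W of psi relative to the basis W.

The j-th column of [psi]_W is [psi(fj)]_W.
psi(f1) = A f1 = [3, 0, 1] = -f1 - 2f2 + 3f3, so column 1 is [-1, -2, 3].
Repeating for f2, f3 and assembling the columns gives [[-1, 0, 2], [-2, 2, 0], [3, -3, 2]].

[[-1, 0, 2], [-2, 2, 0], [3, -3, 2]]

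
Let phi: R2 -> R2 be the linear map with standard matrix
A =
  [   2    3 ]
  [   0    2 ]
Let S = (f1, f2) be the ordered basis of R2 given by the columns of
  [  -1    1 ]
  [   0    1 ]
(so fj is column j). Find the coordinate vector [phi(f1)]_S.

<2, 0>

Column 1 of [phi]_S is the S-coordinate vector of phi(f1).
In standard coordinates phi(f1) = A f1 = <-2, 0>.
Converting to S: <-2, 0> = 2f1 + 0·f2, so the coordinate vector is <2, 0>.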